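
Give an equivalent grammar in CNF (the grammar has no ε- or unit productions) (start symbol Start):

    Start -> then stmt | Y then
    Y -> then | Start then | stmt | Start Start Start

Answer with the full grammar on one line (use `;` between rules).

Start -> X1 X2 | Y X1; Y -> then | Start X1 | stmt | Start Y1; X1 -> then; X2 -> stmt; Y1 -> Start Start

Introduce a nonterminal for each terminal appearing in a rule of length ≥ 2: X1 → then, X2 → stmt.
Binarize each right-hand side of length ≥ 3 by chaining fresh nonterminals (Y1, Y2, …): affected rules were Y → Start Start Start.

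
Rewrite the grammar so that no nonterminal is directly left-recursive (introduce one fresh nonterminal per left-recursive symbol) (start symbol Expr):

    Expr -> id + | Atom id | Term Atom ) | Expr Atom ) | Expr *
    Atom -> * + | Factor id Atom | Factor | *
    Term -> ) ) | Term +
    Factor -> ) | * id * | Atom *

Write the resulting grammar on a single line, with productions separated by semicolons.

Expr -> id + Expr1 | Atom id Expr1 | Term Atom ) Expr1; Atom -> * + | Factor id Atom | Factor | *; Term -> ) ) Term1; Factor -> ) | * id * | Atom *; Expr1 -> Atom ) Expr1 | * Expr1 | ε; Term1 -> + Term1 | ε

Directly left-recursive nonterminals: Expr, Term.
For Expr: α = {Atom ), *}, β = {id +, Atom id, Term Atom )}. Rewrite as Expr → β Expr1 and Expr1 → α Expr1 | ε.
For Term: α = {+}, β = {) )}. Rewrite as Term → β Term1 and Term1 → α Term1 | ε.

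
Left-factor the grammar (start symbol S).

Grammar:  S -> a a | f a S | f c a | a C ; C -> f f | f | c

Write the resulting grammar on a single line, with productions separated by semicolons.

S -> a S' | f S''; C -> c | f C'; S' -> a | C; S'' -> a S | c a; C' -> f | ε

S has alternatives sharing prefix 'a': factor to S → a S' with S' → a | C.
S has alternatives sharing prefix 'f': factor to S → f S'' with S'' → a S | c a.
C has alternatives sharing prefix 'f': factor to C → f C' with C' → f | ε.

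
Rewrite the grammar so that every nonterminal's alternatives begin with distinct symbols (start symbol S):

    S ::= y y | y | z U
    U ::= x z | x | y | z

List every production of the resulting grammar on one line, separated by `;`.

S ::= z U | y S'; U ::= y | z | x U'; S' ::= y | ε; U' ::= z | ε

S has alternatives sharing prefix 'y': factor to S → y S' with S' → y | ε.
U has alternatives sharing prefix 'x': factor to U → x U' with U' → z | ε.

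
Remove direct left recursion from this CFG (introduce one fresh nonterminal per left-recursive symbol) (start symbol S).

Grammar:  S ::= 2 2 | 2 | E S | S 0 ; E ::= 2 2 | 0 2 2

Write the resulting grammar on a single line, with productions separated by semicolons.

S is directly left-recursive.
For S: α = {0}, β = {2 2, 2, E S}. Rewrite as S → β S' and S' → α S' | ε.

S ::= 2 2 S' | 2 S' | E S S'; E ::= 2 2 | 0 2 2; S' ::= 0 S' | eps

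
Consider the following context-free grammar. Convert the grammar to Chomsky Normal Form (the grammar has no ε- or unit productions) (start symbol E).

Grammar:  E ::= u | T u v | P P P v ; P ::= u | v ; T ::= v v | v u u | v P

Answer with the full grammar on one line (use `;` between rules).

Introduce a nonterminal for each terminal appearing in a rule of length ≥ 2: X1 → u, X2 → v.
Binarize each right-hand side of length ≥ 3 by chaining fresh nonterminals (Y1, Y2, …): affected rules were E → T X1 X2; E → P P P X2; T → X2 X1 X1.

E ::= u | T Y1 | P Y2; P ::= u | v; T ::= X2 X2 | X2 Y4 | X2 P; X1 ::= u; X2 ::= v; Y1 ::= X1 X2; Y2 ::= P Y3; Y3 ::= P X2; Y4 ::= X1 X1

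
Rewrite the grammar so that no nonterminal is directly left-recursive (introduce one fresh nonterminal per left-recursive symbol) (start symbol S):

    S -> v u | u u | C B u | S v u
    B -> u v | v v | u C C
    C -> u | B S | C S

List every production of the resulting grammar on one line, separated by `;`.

S -> v u S' | u u S' | C B u S'; B -> u v | v v | u C C; C -> u C' | B S C'; S' -> v u S' | ε; C' -> S C' | ε

Left recursion appears on S, C.
For S: α = {v u}, β = {v u, u u, C B u}. Rewrite as S → β S' and S' → α S' | ε.
For C: α = {S}, β = {u, B S}. Rewrite as C → β C' and C' → α C' | ε.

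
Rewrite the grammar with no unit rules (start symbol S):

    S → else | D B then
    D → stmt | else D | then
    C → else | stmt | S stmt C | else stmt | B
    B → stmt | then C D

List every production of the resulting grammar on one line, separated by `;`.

S → else | D B then; D → stmt | else D | then; C → stmt | then C D | else | S stmt C | else stmt; B → stmt | then C D

Unit pairs: C ⇒* {B}.
For every A with A ⇒* B via unit rules, add B's non-unit alternatives to A; then delete every rule of the form X → Y.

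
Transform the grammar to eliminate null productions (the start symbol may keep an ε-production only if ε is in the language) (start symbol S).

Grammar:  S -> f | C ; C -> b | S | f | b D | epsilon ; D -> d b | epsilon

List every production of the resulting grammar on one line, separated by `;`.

S -> f | C | ε; C -> b | S | f | b D; D -> d b

Nullable nonterminals: {C, D, S}.
ε ∈ L(G) since S is nullable, so keep S → ε.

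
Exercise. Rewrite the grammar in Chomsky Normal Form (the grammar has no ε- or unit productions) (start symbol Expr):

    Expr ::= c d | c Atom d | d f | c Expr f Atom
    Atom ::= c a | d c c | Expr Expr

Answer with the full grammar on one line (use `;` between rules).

Expr ::= X1 X2 | X1 Y1 | X2 X3 | X1 Y2; Atom ::= X1 X4 | X2 Y4 | Expr Expr; X1 ::= c; X2 ::= d; X3 ::= f; X4 ::= a; Y1 ::= Atom X2; Y2 ::= Expr Y3; Y3 ::= X3 Atom; Y4 ::= X1 X1

Introduce a nonterminal for each terminal appearing in a rule of length ≥ 2: X1 → c, X2 → d, X3 → f, X4 → a.
Binarize each right-hand side of length ≥ 3 by chaining fresh nonterminals (Y1, Y2, …): affected rules were Expr → X1 Atom X2; Expr → X1 Expr X3 Atom; Atom → X2 X1 X1.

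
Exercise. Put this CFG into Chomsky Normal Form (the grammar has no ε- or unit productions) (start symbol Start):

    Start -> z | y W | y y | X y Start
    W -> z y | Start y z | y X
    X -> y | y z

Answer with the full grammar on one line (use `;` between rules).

Introduce a nonterminal for each terminal appearing in a rule of length ≥ 2: X1 → y, X2 → z.
Binarize each right-hand side of length ≥ 3 by chaining fresh nonterminals (Y1, Y2, …): affected rules were Start → X X1 Start; W → Start X1 X2.

Start -> z | X1 W | X1 X1 | X Y1; W -> X2 X1 | Start Y2 | X1 X; X -> y | X1 X2; X1 -> y; X2 -> z; Y1 -> X1 Start; Y2 -> X1 X2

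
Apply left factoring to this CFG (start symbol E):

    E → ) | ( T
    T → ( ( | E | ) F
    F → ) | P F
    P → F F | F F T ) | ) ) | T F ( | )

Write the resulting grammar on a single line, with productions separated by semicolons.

E → ) | ( T; T → ( ( | E | ) F; F → ) | P F; P → T F ( | F F P' | ) P''; P' → ε | T ); P'' → ) | ε

P has alternatives sharing prefix 'F F': factor to P → F F P' with P' → ε | T ).
P has alternatives sharing prefix ')': factor to P → ) P'' with P'' → ) | ε.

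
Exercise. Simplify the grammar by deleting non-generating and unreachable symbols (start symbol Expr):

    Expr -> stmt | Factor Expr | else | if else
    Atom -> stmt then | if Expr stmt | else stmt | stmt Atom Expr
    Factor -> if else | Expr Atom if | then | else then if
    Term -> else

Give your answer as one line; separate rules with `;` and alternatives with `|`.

Generating nonterminals: {Atom, Expr, Factor, Term}.
Reachable from Expr after that: {Atom, Expr, Factor}.
Removed useless symbols: {Term} and every production mentioning them.

Expr -> stmt | Factor Expr | else | if else; Atom -> stmt then | if Expr stmt | else stmt | stmt Atom Expr; Factor -> if else | Expr Atom if | then | else then if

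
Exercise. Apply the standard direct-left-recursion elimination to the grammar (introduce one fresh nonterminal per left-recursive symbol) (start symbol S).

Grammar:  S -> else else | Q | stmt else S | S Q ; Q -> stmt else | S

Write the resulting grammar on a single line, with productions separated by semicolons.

S -> else else S' | Q S' | stmt else S S'; Q -> stmt else | S; S' -> Q S' | ε

Directly left-recursive nonterminal: S.
For S: α = {Q}, β = {else else, Q, stmt else S}. Rewrite as S → β S' and S' → α S' | ε.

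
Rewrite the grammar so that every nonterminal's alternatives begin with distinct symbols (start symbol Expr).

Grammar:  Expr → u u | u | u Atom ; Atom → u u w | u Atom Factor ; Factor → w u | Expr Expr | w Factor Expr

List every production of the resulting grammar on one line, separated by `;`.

Expr → u Expr1; Atom → u Atom1; Factor → Expr Expr | w Factor1; Expr1 → u | ε | Atom; Atom1 → u w | Atom Factor; Factor1 → u | Factor Expr

Expr has alternatives sharing prefix 'u': factor to Expr → u Expr1 with Expr1 → u | ε | Atom.
Atom has alternatives sharing prefix 'u': factor to Atom → u Atom1 with Atom1 → u w | Atom Factor.
Factor has alternatives sharing prefix 'w': factor to Factor → w Factor1 with Factor1 → u | Factor Expr.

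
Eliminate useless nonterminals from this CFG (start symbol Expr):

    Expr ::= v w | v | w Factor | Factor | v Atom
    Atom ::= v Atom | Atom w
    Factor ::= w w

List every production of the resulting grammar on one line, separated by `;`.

Expr ::= v w | v | w Factor | Factor; Factor ::= w w

Generating nonterminals: {Expr, Factor}.
Reachable from Expr after that: {Expr, Factor}.
Removed useless symbols: {Atom} and every production mentioning them.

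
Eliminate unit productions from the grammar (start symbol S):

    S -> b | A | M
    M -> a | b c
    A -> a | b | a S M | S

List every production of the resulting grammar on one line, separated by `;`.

S -> b | a | a S M | b c; M -> a | b c; A -> b | a | a S M | b c

Unit pairs: A ⇒* {M, S}; S ⇒* {A, M}.
Replace each nonterminal's rules with the union of the non-unit rules of every nonterminal it unit-derives.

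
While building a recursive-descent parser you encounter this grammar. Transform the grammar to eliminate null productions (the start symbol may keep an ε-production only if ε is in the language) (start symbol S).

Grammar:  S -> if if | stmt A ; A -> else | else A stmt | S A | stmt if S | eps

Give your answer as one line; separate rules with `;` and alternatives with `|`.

Nullable nonterminals: {A}.
ε ∉ L(G), so no ε-production is kept.
Add the nullable-subset variants: S → stmt A gives stmt A | stmt. A → else A stmt gives else A stmt | else stmt. A → S A gives S A | S.

S -> if if | stmt A | stmt; A -> else | else A stmt | else stmt | S A | S | stmt if S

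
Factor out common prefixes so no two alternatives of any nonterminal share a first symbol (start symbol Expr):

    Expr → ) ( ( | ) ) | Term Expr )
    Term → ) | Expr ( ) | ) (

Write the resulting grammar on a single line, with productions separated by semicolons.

Expr → Term Expr ) | ) Expr1; Term → Expr ( ) | ) Term1; Expr1 → ( ( | ); Term1 → eps | (

Expr has alternatives sharing prefix ')': factor to Expr → ) Expr1 with Expr1 → ( ( | ).
Term has alternatives sharing prefix ')': factor to Term → ) Term1 with Term1 → ε | (.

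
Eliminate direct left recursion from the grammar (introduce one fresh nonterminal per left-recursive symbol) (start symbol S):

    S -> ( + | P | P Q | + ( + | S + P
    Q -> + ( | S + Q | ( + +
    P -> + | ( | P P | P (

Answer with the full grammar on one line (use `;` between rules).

Left recursion appears on S, P.
For S: α = {+ P}, β = {( +, P, P Q, + ( +}. Rewrite as S → β S' and S' → α S' | ε.
For P: α = {P, (}, β = {+, (}. Rewrite as P → β P' and P' → α P' | ε.

S -> ( + S' | P S' | P Q S' | + ( + S'; Q -> + ( | S + Q | ( + +; P -> + P' | ( P'; S' -> + P S' | ε; P' -> P P' | ( P' | ε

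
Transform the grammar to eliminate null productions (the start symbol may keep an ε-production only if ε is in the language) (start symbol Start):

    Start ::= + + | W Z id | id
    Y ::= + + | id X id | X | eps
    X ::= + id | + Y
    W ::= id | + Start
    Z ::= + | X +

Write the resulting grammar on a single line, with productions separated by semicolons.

The nullable symbols are {Y}.
ε ∉ L(G), so no ε-production is kept.
For each production, add variants omitting each subset of nullable occurrences: X → + Y gives + Y | +.

Start ::= + + | W Z id | id; Y ::= + + | id X id | X; X ::= + id | + Y | +; W ::= id | + Start; Z ::= + | X +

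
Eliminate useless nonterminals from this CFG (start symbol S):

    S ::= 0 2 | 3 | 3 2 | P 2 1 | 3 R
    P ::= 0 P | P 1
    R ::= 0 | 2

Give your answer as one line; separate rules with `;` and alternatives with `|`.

Generating nonterminals: {R, S}.
Reachable from S after that: {R, S}.
Removed useless symbols: {P} and every production mentioning them.

S ::= 0 2 | 3 | 3 2 | 3 R; R ::= 0 | 2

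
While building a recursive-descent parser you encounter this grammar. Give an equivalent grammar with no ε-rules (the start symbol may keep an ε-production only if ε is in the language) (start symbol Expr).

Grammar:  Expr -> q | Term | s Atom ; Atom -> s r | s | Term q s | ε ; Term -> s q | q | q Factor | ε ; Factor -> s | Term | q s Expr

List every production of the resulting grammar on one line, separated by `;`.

Expr -> q | Term | s Atom | s | ε; Atom -> s r | s | Term q s | q s; Term -> s q | q | q Factor; Factor -> s | Term | q s Expr | q s

Nullable set = {Atom, Expr, Factor, Term}.
ε ∈ L(G) since Expr is nullable, so keep Expr → ε.
Add the nullable-subset variants: Expr → s Atom gives s Atom | s. Atom → Term q s gives Term q s | q s. Factor → q s Expr gives q s Expr | q s.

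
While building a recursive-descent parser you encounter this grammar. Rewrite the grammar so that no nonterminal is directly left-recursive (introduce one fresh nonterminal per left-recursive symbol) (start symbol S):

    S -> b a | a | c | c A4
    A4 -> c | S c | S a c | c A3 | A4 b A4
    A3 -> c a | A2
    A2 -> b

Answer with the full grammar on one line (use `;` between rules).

S -> b a | a | c | c A4; A4 -> c A4' | S c A4' | S a c A4' | c A3 A4'; A3 -> c a | A2; A2 -> b; A4' -> b A4 A4' | ε

A4 is directly left-recursive.
For A4: α = {b A4}, β = {c, S c, S a c, c A3}. Rewrite as A4 → β A4' and A4' → α A4' | ε.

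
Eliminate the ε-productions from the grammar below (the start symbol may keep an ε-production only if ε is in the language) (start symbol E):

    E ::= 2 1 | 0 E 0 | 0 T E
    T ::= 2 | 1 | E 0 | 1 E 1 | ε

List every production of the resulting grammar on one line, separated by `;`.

Nullable set = {T}.
ε ∉ L(G), so no ε-production is kept.
For each production, add variants omitting each subset of nullable occurrences: E → 0 T E gives 0 T E | 0 E.

E ::= 2 1 | 0 E 0 | 0 T E | 0 E; T ::= 2 | 1 | E 0 | 1 E 1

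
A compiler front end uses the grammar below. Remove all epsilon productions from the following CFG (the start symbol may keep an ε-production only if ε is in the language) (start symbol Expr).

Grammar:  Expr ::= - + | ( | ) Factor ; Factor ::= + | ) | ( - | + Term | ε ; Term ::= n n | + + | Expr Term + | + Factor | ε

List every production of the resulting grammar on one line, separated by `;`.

Expr ::= - + | ( | ) Factor | ); Factor ::= + | ) | ( - | + Term; Term ::= n n | + + | Expr Term + | Expr + | + Factor | +

Nullable nonterminals: {Factor, Term}.
ε ∉ L(G), so no ε-production is kept.
Expand every rule over subsets of its nullable positions: Expr → ) Factor gives ) Factor | ). Term → Expr Term + gives Expr Term + | Expr +. Term → + Factor gives + Factor | +.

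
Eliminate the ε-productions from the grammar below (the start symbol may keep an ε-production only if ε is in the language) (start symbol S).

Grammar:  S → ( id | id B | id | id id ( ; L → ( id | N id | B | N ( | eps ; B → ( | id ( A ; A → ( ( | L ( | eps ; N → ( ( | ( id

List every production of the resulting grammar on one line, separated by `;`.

S → ( id | id B | id | id id (; L → ( id | N id | B | N (; B → ( | id ( A | id (; A → ( ( | L ( | (; N → ( ( | ( id

The nullable symbols are {A, L}.
ε ∉ L(G), so no ε-production is kept.
For each production, add variants omitting each subset of nullable occurrences: B → id ( A gives id ( A | id (. A → L ( gives L ( | (.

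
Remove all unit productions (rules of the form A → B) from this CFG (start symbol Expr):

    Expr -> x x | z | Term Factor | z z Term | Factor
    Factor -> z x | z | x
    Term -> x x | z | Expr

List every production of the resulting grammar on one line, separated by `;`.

Expr -> z x | z | x | x x | Term Factor | z z Term; Factor -> z x | z | x; Term -> x x | z | z x | x | Term Factor | z z Term

Unit pairs: Expr ⇒* {Factor}; Term ⇒* {Expr, Factor}.
Replace each nonterminal's rules with the union of the non-unit rules of every nonterminal it unit-derives.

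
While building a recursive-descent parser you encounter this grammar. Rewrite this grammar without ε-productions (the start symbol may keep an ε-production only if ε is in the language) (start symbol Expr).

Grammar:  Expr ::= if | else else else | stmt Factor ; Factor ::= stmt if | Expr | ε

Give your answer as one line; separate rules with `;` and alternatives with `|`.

Expr ::= if | else else else | stmt Factor | stmt; Factor ::= stmt if | Expr

The nullable symbols are {Factor}.
ε ∉ L(G), so no ε-production is kept.
Add the nullable-subset variants: Expr → stmt Factor gives stmt Factor | stmt.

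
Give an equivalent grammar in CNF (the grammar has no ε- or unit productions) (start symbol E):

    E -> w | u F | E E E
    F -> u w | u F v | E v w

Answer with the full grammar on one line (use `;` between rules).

E -> w | X1 F | E Y1; F -> X1 X2 | X1 Y2 | E Y3; X1 -> u; X2 -> w; X3 -> v; Y1 -> E E; Y2 -> F X3; Y3 -> X3 X2

Introduce a nonterminal for each terminal appearing in a rule of length ≥ 2: X1 → u, X2 → w, X3 → v.
Binarize each right-hand side of length ≥ 3 by chaining fresh nonterminals (Y1, Y2, …): affected rules were E → E E E; F → X1 F X3; F → E X3 X2.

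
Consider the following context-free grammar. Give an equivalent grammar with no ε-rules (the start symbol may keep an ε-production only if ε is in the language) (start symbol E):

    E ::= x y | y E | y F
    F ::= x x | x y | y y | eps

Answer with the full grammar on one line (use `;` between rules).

E ::= x y | y E | y F | y; F ::= x x | x y | y y

Nullable set = {F}.
ε ∉ L(G), so no ε-production is kept.
Add the nullable-subset variants: E → y F gives y F | y.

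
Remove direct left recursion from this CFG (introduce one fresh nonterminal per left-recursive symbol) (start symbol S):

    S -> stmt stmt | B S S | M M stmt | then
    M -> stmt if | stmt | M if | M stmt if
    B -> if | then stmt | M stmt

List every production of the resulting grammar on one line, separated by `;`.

M is directly left-recursive.
For M: α = {if, stmt if}, β = {stmt if, stmt}. Rewrite as M → β M' and M' → α M' | ε.

S -> stmt stmt | B S S | M M stmt | then; M -> stmt if M' | stmt M'; B -> if | then stmt | M stmt; M' -> if M' | stmt if M' | ε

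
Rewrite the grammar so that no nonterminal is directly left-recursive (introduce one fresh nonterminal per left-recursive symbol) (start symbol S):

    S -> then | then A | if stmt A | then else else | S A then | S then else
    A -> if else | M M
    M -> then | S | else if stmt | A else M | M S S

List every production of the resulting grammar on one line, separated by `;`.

Directly left-recursive nonterminals: S, M.
For S: α = {A then, then else}, β = {then, then A, if stmt A, then else else}. Rewrite as S → β S' and S' → α S' | ε.
For M: α = {S S}, β = {then, S, else if stmt, A else M}. Rewrite as M → β M' and M' → α M' | ε.

S -> then S' | then A S' | if stmt A S' | then else else S'; A -> if else | M M; M -> then M' | S M' | else if stmt M' | A else M M'; S' -> A then S' | then else S' | ε; M' -> S S M' | ε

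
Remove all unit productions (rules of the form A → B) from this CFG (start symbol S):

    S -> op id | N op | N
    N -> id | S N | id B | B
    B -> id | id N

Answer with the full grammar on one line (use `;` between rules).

Unit pairs: N ⇒* {B}; S ⇒* {B, N}.
For each unit pair (A, B), copy every non-unit production of B to A, then drop all unit productions.

S -> id | id N | op id | N op | S N | id B; N -> id | id N | S N | id B; B -> id | id N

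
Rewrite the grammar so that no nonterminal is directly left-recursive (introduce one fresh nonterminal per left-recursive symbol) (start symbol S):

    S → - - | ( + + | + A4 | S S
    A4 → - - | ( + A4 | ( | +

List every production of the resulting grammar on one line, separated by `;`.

Directly left-recursive nonterminal: S.
For S: α = {S}, β = {- -, ( + +, + A4}. Rewrite as S → β S' and S' → α S' | ε.

S → - - S' | ( + + S' | + A4 S'; A4 → - - | ( + A4 | ( | +; S' → S S' | ε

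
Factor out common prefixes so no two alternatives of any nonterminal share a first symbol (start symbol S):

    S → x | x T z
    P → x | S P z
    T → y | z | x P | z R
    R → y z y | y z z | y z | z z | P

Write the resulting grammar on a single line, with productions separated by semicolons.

S has alternatives sharing prefix 'x': factor to S → x S' with S' → ε | T z.
T has alternatives sharing prefix 'z': factor to T → z T' with T' → ε | R.
R has alternatives sharing prefix 'y z': factor to R → y z R' with R' → y | z | ε.

S → x S'; P → x | S P z; T → y | x P | z T'; R → z z | P | y z R'; S' → ε | T z; T' → ε | R; R' → y | z | ε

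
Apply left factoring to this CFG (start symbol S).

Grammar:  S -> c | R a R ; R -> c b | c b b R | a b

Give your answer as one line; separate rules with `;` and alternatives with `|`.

R has alternatives sharing prefix 'c b': factor to R → c b R' with R' → ε | b R.

S -> c | R a R; R -> a b | c b R'; R' -> ε | b R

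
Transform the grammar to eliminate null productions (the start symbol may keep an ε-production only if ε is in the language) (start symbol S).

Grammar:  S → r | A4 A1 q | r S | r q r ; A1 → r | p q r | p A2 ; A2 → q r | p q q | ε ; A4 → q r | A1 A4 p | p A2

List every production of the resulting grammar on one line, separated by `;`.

Nullable nonterminals: {A2}.
ε ∉ L(G), so no ε-production is kept.
Expand every rule over subsets of its nullable positions: A1 → p A2 gives p A2 | p. A4 → p A2 gives p A2 | p.

S → r | A4 A1 q | r S | r q r; A1 → r | p q r | p A2 | p; A2 → q r | p q q; A4 → q r | A1 A4 p | p A2 | p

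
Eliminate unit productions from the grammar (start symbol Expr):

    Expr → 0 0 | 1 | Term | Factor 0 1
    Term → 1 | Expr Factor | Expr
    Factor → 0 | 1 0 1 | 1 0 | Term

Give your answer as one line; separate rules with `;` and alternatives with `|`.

Expr → 1 | Expr Factor | 0 0 | Factor 0 1; Term → 1 | Expr Factor | 0 0 | Factor 0 1; Factor → 1 | Expr Factor | 0 | 1 0 1 | 1 0 | 0 0 | Factor 0 1

Unit pairs: Expr ⇒* {Term}; Factor ⇒* {Expr, Term}; Term ⇒* {Expr}.
For every A with A ⇒* B via unit rules, add B's non-unit alternatives to A; then delete every rule of the form X → Y.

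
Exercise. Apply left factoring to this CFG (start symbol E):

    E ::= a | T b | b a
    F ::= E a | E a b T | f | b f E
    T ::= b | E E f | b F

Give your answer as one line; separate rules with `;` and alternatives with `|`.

F has alternatives sharing prefix 'E a': factor to F → E a F' with F' → ε | b T.
T has alternatives sharing prefix 'b': factor to T → b T' with T' → ε | F.

E ::= a | T b | b a; F ::= f | b f E | E a F'; T ::= E E f | b T'; F' ::= ε | b T; T' ::= ε | F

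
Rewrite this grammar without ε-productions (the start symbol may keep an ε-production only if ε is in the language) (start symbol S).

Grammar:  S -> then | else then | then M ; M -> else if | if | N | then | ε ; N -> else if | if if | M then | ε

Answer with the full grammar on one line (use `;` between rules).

S -> then | else then | then M; M -> else if | if | N | then; N -> else if | if if | M then | then

Nullable set = {M, N}.
ε ∉ L(G), so no ε-production is kept.
Expand every rule over subsets of its nullable positions: N → M then gives M then | then.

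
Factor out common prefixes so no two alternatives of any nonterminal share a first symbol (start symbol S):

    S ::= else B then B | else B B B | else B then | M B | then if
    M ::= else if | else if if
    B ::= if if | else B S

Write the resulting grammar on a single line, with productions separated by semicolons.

S ::= M B | then if | else B S'; M ::= else if M'; B ::= if if | else B S; S' ::= B B | then S''; M' ::= epsilon | if; S'' ::= B | epsilon

S has alternatives sharing prefix 'else B': factor to S → else B S' with S' → then B | B B | then.
M has alternatives sharing prefix 'else if': factor to M → else if M' with M' → ε | if.
S' has alternatives sharing prefix 'then': factor to S' → then S'' with S'' → B | ε.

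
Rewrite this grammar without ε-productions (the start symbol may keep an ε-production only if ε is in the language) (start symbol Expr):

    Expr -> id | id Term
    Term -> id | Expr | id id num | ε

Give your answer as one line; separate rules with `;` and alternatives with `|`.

Expr -> id | id Term; Term -> id | Expr | id id num

Nullable nonterminals: {Term}.
ε ∉ L(G), so no ε-production is kept.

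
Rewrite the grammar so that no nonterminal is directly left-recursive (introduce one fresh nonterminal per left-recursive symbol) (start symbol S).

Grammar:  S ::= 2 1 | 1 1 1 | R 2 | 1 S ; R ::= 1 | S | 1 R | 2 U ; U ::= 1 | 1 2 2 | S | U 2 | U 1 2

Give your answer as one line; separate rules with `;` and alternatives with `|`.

S ::= 2 1 | 1 1 1 | R 2 | 1 S; R ::= 1 | S | 1 R | 2 U; U ::= 1 U' | 1 2 2 U' | S U'; U' ::= 2 U' | 1 2 U' | ε

Left recursion appears on U.
For U: α = {2, 1 2}, β = {1, 1 2 2, S}. Rewrite as U → β U' and U' → α U' | ε.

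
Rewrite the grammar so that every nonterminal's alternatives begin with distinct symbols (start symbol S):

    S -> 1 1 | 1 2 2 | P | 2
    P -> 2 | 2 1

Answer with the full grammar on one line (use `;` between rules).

S -> P | 2 | 1 S'; P -> 2 P'; S' -> 1 | 2 2; P' -> ε | 1

S has alternatives sharing prefix '1': factor to S → 1 S' with S' → 1 | 2 2.
P has alternatives sharing prefix '2': factor to P → 2 P' with P' → ε | 1.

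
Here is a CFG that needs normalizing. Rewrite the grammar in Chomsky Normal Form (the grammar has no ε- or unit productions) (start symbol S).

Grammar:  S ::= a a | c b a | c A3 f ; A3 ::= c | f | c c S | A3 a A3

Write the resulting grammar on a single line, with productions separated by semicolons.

S ::= X1 X1 | X2 Y1 | X2 Y2; A3 ::= c | f | X2 Y3 | A3 Y4; X1 ::= a; X2 ::= c; X3 ::= b; X4 ::= f; Y1 ::= X3 X1; Y2 ::= A3 X4; Y3 ::= X2 S; Y4 ::= X1 A3

Introduce a nonterminal for each terminal appearing in a rule of length ≥ 2: X1 → a, X2 → c, X3 → b, X4 → f.
Binarize each right-hand side of length ≥ 3 by chaining fresh nonterminals (Y1, Y2, …): affected rules were S → X2 X3 X1; S → X2 A3 X4; A3 → X2 X2 S; A3 → A3 X1 A3.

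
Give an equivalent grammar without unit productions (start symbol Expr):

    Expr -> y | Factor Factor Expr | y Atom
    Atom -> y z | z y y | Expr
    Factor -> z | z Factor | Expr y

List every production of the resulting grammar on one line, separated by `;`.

Unit pairs: Atom ⇒* {Expr}.
For every A with A ⇒* B via unit rules, add B's non-unit alternatives to A; then delete every rule of the form X → Y.

Expr -> y | Factor Factor Expr | y Atom; Atom -> y z | z y y | y | Factor Factor Expr | y Atom; Factor -> z | z Factor | Expr y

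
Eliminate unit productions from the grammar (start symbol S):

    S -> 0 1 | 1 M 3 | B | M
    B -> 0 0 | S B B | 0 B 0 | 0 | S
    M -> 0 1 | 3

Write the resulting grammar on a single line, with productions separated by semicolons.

S -> 0 0 | S B B | 0 B 0 | 0 | 0 1 | 1 M 3 | 3; B -> 0 0 | S B B | 0 B 0 | 0 | 0 1 | 1 M 3 | 3; M -> 0 1 | 3

Unit pairs: B ⇒* {M, S}; S ⇒* {B, M}.
Replace each nonterminal's rules with the union of the non-unit rules of every nonterminal it unit-derives.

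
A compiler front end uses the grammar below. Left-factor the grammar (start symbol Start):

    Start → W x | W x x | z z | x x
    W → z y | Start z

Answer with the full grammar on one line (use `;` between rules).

Start has alternatives sharing prefix 'W x': factor to Start → W x Start1 with Start1 → ε | x.

Start → z z | x x | W x Start1; W → z y | Start z; Start1 → ε | x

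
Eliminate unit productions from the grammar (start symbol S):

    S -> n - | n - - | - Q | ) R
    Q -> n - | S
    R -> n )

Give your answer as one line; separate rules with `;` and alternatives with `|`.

Unit pairs: Q ⇒* {S}.
For each unit pair (A, B), copy every non-unit production of B to A, then drop all unit productions.

S -> n - | n - - | - Q | ) R; Q -> n - | n - - | - Q | ) R; R -> n )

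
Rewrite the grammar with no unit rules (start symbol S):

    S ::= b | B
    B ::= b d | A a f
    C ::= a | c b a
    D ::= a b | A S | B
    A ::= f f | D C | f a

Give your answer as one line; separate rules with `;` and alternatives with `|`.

Unit pairs: D ⇒* {B}; S ⇒* {B}.
Replace each nonterminal's rules with the union of the non-unit rules of every nonterminal it unit-derives.

S ::= b d | A a f | b; B ::= b d | A a f; C ::= a | c b a; D ::= b d | A a f | a b | A S; A ::= f f | D C | f a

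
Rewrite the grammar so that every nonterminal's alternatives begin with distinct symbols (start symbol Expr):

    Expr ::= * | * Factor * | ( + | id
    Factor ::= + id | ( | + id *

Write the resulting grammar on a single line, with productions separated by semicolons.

Expr has alternatives sharing prefix '*': factor to Expr → * Expr1 with Expr1 → ε | Factor *.
Factor has alternatives sharing prefix '+ id': factor to Factor → + id Factor1 with Factor1 → ε | *.

Expr ::= ( + | id | * Expr1; Factor ::= ( | + id Factor1; Expr1 ::= ε | Factor *; Factor1 ::= ε | *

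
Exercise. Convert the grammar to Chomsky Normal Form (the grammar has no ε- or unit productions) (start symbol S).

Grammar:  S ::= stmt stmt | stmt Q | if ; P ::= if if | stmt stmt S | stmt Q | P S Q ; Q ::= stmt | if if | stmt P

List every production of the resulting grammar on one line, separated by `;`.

Introduce a nonterminal for each terminal appearing in a rule of length ≥ 2: X1 → stmt, X2 → if.
Binarize each right-hand side of length ≥ 3 by chaining fresh nonterminals (Y1, Y2, …): affected rules were P → X1 X1 S; P → P S Q.

S ::= X1 X1 | X1 Q | if; P ::= X2 X2 | X1 Y1 | X1 Q | P Y2; Q ::= stmt | X2 X2 | X1 P; X1 ::= stmt; X2 ::= if; Y1 ::= X1 S; Y2 ::= S Q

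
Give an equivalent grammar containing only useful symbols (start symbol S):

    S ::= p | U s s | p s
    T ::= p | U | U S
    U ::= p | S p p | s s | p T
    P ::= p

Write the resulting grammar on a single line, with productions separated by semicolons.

S ::= p | U s s | p s; T ::= p | U | U S; U ::= p | S p p | s s | p T

Generating nonterminals: {P, S, T, U}.
Reachable from S after that: {S, T, U}.
Removed useless symbols: {P} and every production mentioning them.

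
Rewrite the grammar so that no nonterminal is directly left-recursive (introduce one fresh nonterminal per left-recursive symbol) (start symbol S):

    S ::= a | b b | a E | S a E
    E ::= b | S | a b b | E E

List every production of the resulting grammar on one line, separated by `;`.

S ::= a S' | b b S' | a E S'; E ::= b E' | S E' | a b b E'; S' ::= a E S' | ε; E' ::= E E' | ε

Directly left-recursive nonterminals: S, E.
For S: α = {a E}, β = {a, b b, a E}. Rewrite as S → β S' and S' → α S' | ε.
For E: α = {E}, β = {b, S, a b b}. Rewrite as E → β E' and E' → α E' | ε.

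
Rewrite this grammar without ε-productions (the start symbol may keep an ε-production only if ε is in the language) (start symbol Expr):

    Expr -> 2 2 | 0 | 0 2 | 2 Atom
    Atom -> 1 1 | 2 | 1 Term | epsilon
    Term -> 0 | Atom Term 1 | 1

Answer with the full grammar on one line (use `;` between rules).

The nullable symbols are {Atom}.
ε ∉ L(G), so no ε-production is kept.
Expand every rule over subsets of its nullable positions: Expr → 2 Atom gives 2 Atom | 2. Term → Atom Term 1 gives Atom Term 1 | Term 1.

Expr -> 2 2 | 0 | 0 2 | 2 Atom | 2; Atom -> 1 1 | 2 | 1 Term; Term -> 0 | Atom Term 1 | Term 1 | 1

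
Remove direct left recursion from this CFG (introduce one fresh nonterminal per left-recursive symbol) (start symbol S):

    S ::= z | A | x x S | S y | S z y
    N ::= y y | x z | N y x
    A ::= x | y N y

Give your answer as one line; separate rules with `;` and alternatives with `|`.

S ::= z S' | A S' | x x S S'; N ::= y y N' | x z N'; A ::= x | y N y; S' ::= y S' | z y S' | ε; N' ::= y x N' | ε

Directly left-recursive nonterminals: S, N.
For S: α = {y, z y}, β = {z, A, x x S}. Rewrite as S → β S' and S' → α S' | ε.
For N: α = {y x}, β = {y y, x z}. Rewrite as N → β N' and N' → α N' | ε.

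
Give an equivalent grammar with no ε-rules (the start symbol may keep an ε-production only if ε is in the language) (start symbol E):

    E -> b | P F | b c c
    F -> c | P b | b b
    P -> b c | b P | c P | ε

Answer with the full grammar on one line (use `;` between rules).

E -> b | P F | F | b c c; F -> c | P b | b | b b; P -> b c | b P | b | c P | c

Nullable set = {P}.
ε ∉ L(G), so no ε-production is kept.
Add the nullable-subset variants: E → P F gives P F | F. F → P b gives P b | b. P → b P gives b P | b. P → c P gives c P | c.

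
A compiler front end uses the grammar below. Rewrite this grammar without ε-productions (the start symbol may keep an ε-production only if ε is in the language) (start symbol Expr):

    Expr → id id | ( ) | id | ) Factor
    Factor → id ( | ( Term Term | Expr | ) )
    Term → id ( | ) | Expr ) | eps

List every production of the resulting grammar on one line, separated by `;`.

The nullable symbols are {Term}.
ε ∉ L(G), so no ε-production is kept.
Add the nullable-subset variants: Factor → ( Term Term gives ( Term Term | ( Term | (.

Expr → id id | ( ) | id | ) Factor; Factor → id ( | ( Term Term | ( Term | ( | Expr | ) ); Term → id ( | ) | Expr )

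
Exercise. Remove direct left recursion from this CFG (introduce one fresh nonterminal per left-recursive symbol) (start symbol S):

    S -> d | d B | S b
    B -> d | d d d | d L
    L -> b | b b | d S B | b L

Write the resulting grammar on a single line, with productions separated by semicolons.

Left recursion appears on S.
For S: α = {b}, β = {d, d B}. Rewrite as S → β S' and S' → α S' | ε.

S -> d S' | d B S'; B -> d | d d d | d L; L -> b | b b | d S B | b L; S' -> b S' | ε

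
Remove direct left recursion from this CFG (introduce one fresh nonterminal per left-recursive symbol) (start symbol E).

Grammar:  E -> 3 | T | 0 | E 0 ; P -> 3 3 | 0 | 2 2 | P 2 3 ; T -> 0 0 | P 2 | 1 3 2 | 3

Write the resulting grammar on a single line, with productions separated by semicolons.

E -> 3 E' | T E' | 0 E'; P -> 3 3 P' | 0 P' | 2 2 P'; T -> 0 0 | P 2 | 1 3 2 | 3; E' -> 0 E' | epsilon; P' -> 2 3 P' | epsilon

Left recursion appears on E, P.
For E: α = {0}, β = {3, T, 0}. Rewrite as E → β E' and E' → α E' | ε.
For P: α = {2 3}, β = {3 3, 0, 2 2}. Rewrite as P → β P' and P' → α P' | ε.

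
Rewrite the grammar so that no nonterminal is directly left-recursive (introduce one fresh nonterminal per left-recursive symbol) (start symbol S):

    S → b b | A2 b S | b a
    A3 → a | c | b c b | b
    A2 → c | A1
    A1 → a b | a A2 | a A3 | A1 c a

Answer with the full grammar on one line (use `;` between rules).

Left recursion appears on A1.
For A1: α = {c a}, β = {a b, a A2, a A3}. Rewrite as A1 → β A1' and A1' → α A1' | ε.

S → b b | A2 b S | b a; A3 → a | c | b c b | b; A2 → c | A1; A1 → a b A1' | a A2 A1' | a A3 A1'; A1' → c a A1' | ε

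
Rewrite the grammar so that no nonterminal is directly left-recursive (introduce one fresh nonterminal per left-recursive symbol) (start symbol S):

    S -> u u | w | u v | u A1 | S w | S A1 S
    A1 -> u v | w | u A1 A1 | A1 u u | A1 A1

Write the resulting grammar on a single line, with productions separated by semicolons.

S, A1 are directly left-recursive.
For S: α = {w, A1 S}, β = {u u, w, u v, u A1}. Rewrite as S → β S' and S' → α S' | ε.
For A1: α = {u u, A1}, β = {u v, w, u A1 A1}. Rewrite as A1 → β A1' and A1' → α A1' | ε.

S -> u u S' | w S' | u v S' | u A1 S'; A1 -> u v A1' | w A1' | u A1 A1 A1'; S' -> w S' | A1 S S' | ε; A1' -> u u A1' | A1 A1' | ε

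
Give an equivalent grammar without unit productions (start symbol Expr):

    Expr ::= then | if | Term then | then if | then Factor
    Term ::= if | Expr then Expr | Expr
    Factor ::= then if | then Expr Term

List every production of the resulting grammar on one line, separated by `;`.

Expr ::= then | if | Term then | then if | then Factor; Term ::= if | Expr then Expr | then | Term then | then if | then Factor; Factor ::= then if | then Expr Term

Unit pairs: Term ⇒* {Expr}.
For every A with A ⇒* B via unit rules, add B's non-unit alternatives to A; then delete every rule of the form X → Y.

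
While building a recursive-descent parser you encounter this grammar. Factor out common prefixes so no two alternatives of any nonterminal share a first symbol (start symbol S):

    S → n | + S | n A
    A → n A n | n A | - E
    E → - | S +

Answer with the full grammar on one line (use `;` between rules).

S → + S | n S'; A → - E | n A A'; E → - | S +; S' → ε | A; A' → n | ε

S has alternatives sharing prefix 'n': factor to S → n S' with S' → ε | A.
A has alternatives sharing prefix 'n A': factor to A → n A A' with A' → n | ε.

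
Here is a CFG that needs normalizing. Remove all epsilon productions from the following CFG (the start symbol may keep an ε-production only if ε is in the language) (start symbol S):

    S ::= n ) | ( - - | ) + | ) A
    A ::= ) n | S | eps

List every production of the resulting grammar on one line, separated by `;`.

S ::= n ) | ( - - | ) + | ) A | ); A ::= ) n | S

Nullable set = {A}.
ε ∉ L(G), so no ε-production is kept.
For each production, add variants omitting each subset of nullable occurrences: S → ) A gives ) A | ).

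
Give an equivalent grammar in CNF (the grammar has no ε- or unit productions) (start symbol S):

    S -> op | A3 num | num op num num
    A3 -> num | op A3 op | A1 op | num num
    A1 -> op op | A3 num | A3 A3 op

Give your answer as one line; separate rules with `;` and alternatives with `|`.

S -> op | A3 X1 | X1 Y1; A3 -> num | X2 Y3 | A1 X2 | X1 X1; A1 -> X2 X2 | A3 X1 | A3 Y4; X1 -> num; X2 -> op; Y1 -> X2 Y2; Y2 -> X1 X1; Y3 -> A3 X2; Y4 -> A3 X2

Introduce a nonterminal for each terminal appearing in a rule of length ≥ 2: X1 → num, X2 → op.
Binarize each right-hand side of length ≥ 3 by chaining fresh nonterminals (Y1, Y2, …): affected rules were S → X1 X2 X1 X1; A3 → X2 A3 X2; A1 → A3 A3 X2.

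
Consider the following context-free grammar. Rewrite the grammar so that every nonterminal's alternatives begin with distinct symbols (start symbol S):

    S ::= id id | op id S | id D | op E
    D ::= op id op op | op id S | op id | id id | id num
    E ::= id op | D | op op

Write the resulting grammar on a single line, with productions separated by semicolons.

S ::= id S' | op S''; D ::= op id D' | id D''; E ::= id op | D | op op; S' ::= id | D; S'' ::= id S | E; D' ::= op op | S | ε; D'' ::= id | num

S has alternatives sharing prefix 'id': factor to S → id S' with S' → id | D.
S has alternatives sharing prefix 'op': factor to S → op S'' with S'' → id S | E.
D has alternatives sharing prefix 'op id': factor to D → op id D' with D' → op op | S | ε.
D has alternatives sharing prefix 'id': factor to D → id D'' with D'' → id | num.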